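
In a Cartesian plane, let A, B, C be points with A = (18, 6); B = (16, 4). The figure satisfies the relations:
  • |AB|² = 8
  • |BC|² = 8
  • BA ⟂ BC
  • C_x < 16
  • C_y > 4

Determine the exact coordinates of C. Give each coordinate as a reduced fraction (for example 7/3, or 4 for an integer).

1. C_x = 14  [[BA ⟂ BC ⇒ 2x+2y-40=0] ∩ [|C−(16, 4)|²=8]]
2. C_y = 6  [[BA ⟂ BC ⇒ 2x+2y-40=0] ∩ [|C−(16, 4)|²=8]]
   so C = (14, 6)

C = (14, 6)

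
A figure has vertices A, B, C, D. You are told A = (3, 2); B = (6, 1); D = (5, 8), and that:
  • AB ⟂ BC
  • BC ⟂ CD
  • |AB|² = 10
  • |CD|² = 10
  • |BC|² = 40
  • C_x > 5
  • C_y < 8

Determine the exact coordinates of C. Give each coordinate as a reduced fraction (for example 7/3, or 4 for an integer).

1. C_x = 8  [[AB ⟂ BC ⇒ 3x-1y-17=0] ∩ [|C−(5, 8)|²=10]]
2. C_y = 7  [[AB ⟂ BC ⇒ 3x-1y-17=0] ∩ [|C−(5, 8)|²=10]]
   so C = (8, 7)

C = (8, 7)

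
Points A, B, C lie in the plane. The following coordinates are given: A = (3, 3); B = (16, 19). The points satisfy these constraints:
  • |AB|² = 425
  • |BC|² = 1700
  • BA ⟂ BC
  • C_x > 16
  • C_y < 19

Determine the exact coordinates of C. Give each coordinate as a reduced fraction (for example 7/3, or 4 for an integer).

C = (48, -7)

1. C_x = 48  [[BA ⟂ BC ⇒ -13x-16y+512=0] ∩ [|C−(16, 19)|²=1700]]
2. C_y = -7  [[BA ⟂ BC ⇒ -13x-16y+512=0] ∩ [|C−(16, 19)|²=1700]]
   so C = (48, -7)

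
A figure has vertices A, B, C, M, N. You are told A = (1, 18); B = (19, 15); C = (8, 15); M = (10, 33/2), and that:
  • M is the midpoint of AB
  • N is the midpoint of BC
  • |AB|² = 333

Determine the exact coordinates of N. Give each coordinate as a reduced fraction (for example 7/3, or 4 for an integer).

1. N_x = 27/2  [2·N = B+C = (19, 15)+(8, 15)]
2. N_y = 15  [2·N = B+C = (19, 15)+(8, 15)]
   so N = (27/2, 15)

N = (27/2, 15)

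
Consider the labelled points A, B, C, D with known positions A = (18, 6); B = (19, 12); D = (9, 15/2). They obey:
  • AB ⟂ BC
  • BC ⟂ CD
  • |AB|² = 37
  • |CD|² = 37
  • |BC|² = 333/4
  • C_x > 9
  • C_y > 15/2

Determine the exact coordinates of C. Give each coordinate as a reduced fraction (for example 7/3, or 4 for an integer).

1. C_x = 10  [[AB ⟂ BC ⇒ 1x+6y-91=0] ∩ [|C−(9, 15/2)|²=37]]
2. C_y = 27/2  [[AB ⟂ BC ⇒ 1x+6y-91=0] ∩ [|C−(9, 15/2)|²=37]]
   so C = (10, 27/2)

C = (10, 27/2)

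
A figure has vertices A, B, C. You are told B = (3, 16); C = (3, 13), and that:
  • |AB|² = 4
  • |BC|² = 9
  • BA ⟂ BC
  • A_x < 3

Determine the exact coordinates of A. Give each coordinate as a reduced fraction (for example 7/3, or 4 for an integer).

A = (1, 16)

1. A_x = 1  [[BA ⟂ BC ⇒ -3y+48=0] ∩ [|A−(3, 16)|²=4]]
2. A_y = 16  [[BA ⟂ BC ⇒ -3y+48=0] ∩ [|A−(3, 16)|²=4]]
   so A = (1, 16)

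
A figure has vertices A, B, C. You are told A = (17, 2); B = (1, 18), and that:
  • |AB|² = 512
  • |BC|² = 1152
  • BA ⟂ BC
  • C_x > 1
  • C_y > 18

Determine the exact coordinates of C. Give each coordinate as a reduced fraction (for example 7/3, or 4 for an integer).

1. C_x = 25  [[BA ⟂ BC ⇒ 16x-16y+272=0] ∩ [|C−(1, 18)|²=1152]]
2. C_y = 42  [[BA ⟂ BC ⇒ 16x-16y+272=0] ∩ [|C−(1, 18)|²=1152]]
   so C = (25, 42)

C = (25, 42)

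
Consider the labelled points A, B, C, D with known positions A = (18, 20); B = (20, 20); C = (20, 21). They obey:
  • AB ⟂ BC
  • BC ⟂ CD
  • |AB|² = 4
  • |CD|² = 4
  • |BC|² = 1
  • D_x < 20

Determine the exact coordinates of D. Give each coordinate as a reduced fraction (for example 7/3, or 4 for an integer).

1. D_x = 18  [[BC ⟂ CD ⇒ 1y-21=0] ∩ [|D−(20, 21)|²=4]]
2. D_y = 21  [[BC ⟂ CD ⇒ 1y-21=0] ∩ [|D−(20, 21)|²=4]]
   so D = (18, 21)

D = (18, 21)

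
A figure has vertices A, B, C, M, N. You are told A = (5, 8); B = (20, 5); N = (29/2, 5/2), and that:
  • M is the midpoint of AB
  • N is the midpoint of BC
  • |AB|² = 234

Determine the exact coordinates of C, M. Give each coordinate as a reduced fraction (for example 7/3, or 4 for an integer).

C = (9, 0)
M = (25/2, 13/2)

1. M_x = 25/2  [2·M = A+B = (5, 8)+(20, 5)]
2. M_y = 13/2  [2·M = A+B = (5, 8)+(20, 5)]
   so M = (25/2, 13/2)
3. C_x = 9  [C = 2·N−B = 2·(29/2, 5/2)−(20, 5)]
4. C_y = 0  [C = 2·N−B = 2·(29/2, 5/2)−(20, 5)]
   so C = (9, 0)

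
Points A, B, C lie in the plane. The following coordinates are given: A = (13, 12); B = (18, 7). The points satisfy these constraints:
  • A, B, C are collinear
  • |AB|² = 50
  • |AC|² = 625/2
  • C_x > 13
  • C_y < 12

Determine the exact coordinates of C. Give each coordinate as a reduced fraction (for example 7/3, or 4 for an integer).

1. C_x = 51/2  [[A, B, C are collinear ⇒ 5x+5y-125=0] ∩ [|C−(13, 12)|²=625/2]]
2. C_y = -1/2  [[A, B, C are collinear ⇒ 5x+5y-125=0] ∩ [|C−(13, 12)|²=625/2]]
   so C = (51/2, -1/2)

C = (51/2, -1/2)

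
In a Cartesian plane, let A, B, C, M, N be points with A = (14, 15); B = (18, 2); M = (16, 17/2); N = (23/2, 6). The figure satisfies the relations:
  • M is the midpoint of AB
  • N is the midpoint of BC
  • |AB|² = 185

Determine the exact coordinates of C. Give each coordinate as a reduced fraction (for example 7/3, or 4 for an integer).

C = (5, 10)

1. C_x = 5  [C = 2·N−B = 2·(23/2, 6)−(18, 2)]
2. C_y = 10  [C = 2·N−B = 2·(23/2, 6)−(18, 2)]
   so C = (5, 10)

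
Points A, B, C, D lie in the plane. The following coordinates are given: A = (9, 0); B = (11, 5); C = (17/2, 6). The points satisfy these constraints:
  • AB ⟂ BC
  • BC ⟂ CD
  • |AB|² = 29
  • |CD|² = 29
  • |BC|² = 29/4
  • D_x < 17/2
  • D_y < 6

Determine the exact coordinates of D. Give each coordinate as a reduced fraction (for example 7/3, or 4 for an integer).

D = (13/2, 1)

1. D_x = 13/2  [[BC ⟂ CD ⇒ -5/2x+1y+61/4=0] ∩ [|D−(17/2, 6)|²=29]]
2. D_y = 1  [[BC ⟂ CD ⇒ -5/2x+1y+61/4=0] ∩ [|D−(17/2, 6)|²=29]]
   so D = (13/2, 1)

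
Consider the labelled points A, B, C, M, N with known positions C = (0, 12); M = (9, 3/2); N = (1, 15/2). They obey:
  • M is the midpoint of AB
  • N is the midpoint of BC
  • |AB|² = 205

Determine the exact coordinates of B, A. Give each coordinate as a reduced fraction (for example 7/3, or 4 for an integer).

1. B_x = 2  [B = 2·N−C = 2·(1, 15/2)−(0, 12)]
2. B_y = 3  [B = 2·N−C = 2·(1, 15/2)−(0, 12)]
   so B = (2, 3)
3. A_x = 16  [A = 2·M−B = 2·(9, 3/2)−(2, 3)]
4. A_y = 0  [A = 2·M−B = 2·(9, 3/2)−(2, 3)]
   so A = (16, 0)

B = (2, 3)
A = (16, 0)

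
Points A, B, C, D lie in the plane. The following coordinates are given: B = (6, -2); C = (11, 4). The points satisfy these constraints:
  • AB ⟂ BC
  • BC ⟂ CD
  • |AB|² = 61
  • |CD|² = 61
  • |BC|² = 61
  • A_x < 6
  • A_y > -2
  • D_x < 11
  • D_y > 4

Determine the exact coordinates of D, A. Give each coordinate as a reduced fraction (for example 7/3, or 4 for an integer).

D = (5, 9)
A = (0, 3)

1. D_x = 5  [[BC ⟂ CD ⇒ 5x+6y-79=0] ∩ [|D−(11, 4)|²=61]]
2. D_y = 9  [[BC ⟂ CD ⇒ 5x+6y-79=0] ∩ [|D−(11, 4)|²=61]]
   so D = (5, 9)
3. A_x = 0  [[AB ⟂ BC ⇒ -5x-6y+18=0] ∩ [|A−(6, -2)|²=61]]
4. A_y = 3  [[AB ⟂ BC ⇒ -5x-6y+18=0] ∩ [|A−(6, -2)|²=61]]
   so A = (0, 3)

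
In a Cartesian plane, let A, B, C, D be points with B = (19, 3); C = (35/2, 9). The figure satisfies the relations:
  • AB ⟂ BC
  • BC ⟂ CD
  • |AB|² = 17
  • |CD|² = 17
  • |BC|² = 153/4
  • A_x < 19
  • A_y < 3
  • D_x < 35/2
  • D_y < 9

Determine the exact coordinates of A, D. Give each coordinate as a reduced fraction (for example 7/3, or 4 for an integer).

A = (15, 2)
D = (27/2, 8)

1. A_x = 15  [[AB ⟂ BC ⇒ 3/2x-6y-21/2=0] ∩ [|A−(19, 3)|²=17]]
2. A_y = 2  [[AB ⟂ BC ⇒ 3/2x-6y-21/2=0] ∩ [|A−(19, 3)|²=17]]
   so A = (15, 2)
3. D_x = 27/2  [[BC ⟂ CD ⇒ -3/2x+6y-111/4=0] ∩ [|D−(35/2, 9)|²=17]]
4. D_y = 8  [[BC ⟂ CD ⇒ -3/2x+6y-111/4=0] ∩ [|D−(35/2, 9)|²=17]]
   so D = (27/2, 8)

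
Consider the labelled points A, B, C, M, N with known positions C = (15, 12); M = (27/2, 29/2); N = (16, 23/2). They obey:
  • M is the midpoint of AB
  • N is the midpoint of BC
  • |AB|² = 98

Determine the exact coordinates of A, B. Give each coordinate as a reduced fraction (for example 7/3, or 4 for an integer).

A = (10, 18)
B = (17, 11)

1. B_x = 17  [B = 2·N−C = 2·(16, 23/2)−(15, 12)]
2. B_y = 11  [B = 2·N−C = 2·(16, 23/2)−(15, 12)]
   so B = (17, 11)
3. A_x = 10  [A = 2·M−B = 2·(27/2, 29/2)−(17, 11)]
4. A_y = 18  [A = 2·M−B = 2·(27/2, 29/2)−(17, 11)]
   so A = (10, 18)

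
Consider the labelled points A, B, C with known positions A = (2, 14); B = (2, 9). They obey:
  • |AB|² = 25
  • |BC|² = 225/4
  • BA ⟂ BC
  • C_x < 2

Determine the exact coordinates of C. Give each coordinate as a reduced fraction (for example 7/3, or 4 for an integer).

C = (-11/2, 9)

1. C_x = -11/2  [[BA ⟂ BC ⇒ 5y-45=0] ∩ [|C−(2, 9)|²=225/4]]
2. C_y = 9  [[BA ⟂ BC ⇒ 5y-45=0] ∩ [|C−(2, 9)|²=225/4]]
   so C = (-11/2, 9)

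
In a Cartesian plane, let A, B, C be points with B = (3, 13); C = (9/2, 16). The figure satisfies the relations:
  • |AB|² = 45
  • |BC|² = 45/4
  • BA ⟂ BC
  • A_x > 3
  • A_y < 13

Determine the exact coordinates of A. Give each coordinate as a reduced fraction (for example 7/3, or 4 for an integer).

1. A_x = 9  [[BA ⟂ BC ⇒ 3/2x+3y-87/2=0] ∩ [|A−(3, 13)|²=45]]
2. A_y = 10  [[BA ⟂ BC ⇒ 3/2x+3y-87/2=0] ∩ [|A−(3, 13)|²=45]]
   so A = (9, 10)

A = (9, 10)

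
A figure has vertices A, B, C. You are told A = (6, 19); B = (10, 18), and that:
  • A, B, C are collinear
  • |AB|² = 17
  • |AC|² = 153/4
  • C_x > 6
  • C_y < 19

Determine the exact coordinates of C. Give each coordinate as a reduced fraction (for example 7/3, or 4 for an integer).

1. C_x = 12  [[A, B, C are collinear ⇒ 1x+4y-82=0] ∩ [|C−(6, 19)|²=153/4]]
2. C_y = 35/2  [[A, B, C are collinear ⇒ 1x+4y-82=0] ∩ [|C−(6, 19)|²=153/4]]
   so C = (12, 35/2)

C = (12, 35/2)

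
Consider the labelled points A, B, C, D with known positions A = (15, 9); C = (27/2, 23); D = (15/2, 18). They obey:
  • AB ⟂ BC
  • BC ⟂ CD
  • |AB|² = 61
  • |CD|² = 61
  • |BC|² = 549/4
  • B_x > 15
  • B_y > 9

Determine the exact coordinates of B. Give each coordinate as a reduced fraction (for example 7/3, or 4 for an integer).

1. B_x = 21  [[BC ⟂ CD ⇒ 6x+5y-196=0] ∩ [|B−(15, 9)|²=61]]
2. B_y = 14  [[BC ⟂ CD ⇒ 6x+5y-196=0] ∩ [|B−(15, 9)|²=61]]
   so B = (21, 14)

B = (21, 14)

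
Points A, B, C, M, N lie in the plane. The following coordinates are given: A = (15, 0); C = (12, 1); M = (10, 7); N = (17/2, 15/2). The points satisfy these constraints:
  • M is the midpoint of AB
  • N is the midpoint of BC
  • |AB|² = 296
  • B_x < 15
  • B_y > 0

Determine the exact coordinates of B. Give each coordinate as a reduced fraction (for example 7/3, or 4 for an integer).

B = (5, 14)

1. B_x = 5  [B = 2·M−A = 2·(10, 7)−(15, 0)]
2. B_y = 14  [B = 2·M−A = 2·(10, 7)−(15, 0)]
   so B = (5, 14)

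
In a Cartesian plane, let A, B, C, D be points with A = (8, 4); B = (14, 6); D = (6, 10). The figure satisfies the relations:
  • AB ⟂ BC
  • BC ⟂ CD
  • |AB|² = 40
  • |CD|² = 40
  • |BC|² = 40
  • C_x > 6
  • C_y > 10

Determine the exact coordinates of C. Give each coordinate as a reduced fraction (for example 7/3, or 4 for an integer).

1. C_x = 12  [[AB ⟂ BC ⇒ 6x+2y-96=0] ∩ [|C−(6, 10)|²=40]]
2. C_y = 12  [[AB ⟂ BC ⇒ 6x+2y-96=0] ∩ [|C−(6, 10)|²=40]]
   so C = (12, 12)

C = (12, 12)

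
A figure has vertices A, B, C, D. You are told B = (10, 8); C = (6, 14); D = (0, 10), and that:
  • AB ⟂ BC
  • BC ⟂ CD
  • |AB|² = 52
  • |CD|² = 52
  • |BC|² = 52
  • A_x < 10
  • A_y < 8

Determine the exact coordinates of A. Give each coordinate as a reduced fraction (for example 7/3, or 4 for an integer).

1. A_x = 4  [[AB ⟂ BC ⇒ 4x-6y+8=0] ∩ [|A−(10, 8)|²=52]]
2. A_y = 4  [[AB ⟂ BC ⇒ 4x-6y+8=0] ∩ [|A−(10, 8)|²=52]]
   so A = (4, 4)

A = (4, 4)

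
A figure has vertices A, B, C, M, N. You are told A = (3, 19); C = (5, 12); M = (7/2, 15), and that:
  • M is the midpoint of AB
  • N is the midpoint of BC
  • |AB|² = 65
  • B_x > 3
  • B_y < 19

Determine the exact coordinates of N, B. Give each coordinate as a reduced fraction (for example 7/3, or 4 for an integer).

1. B_x = 4  [B = 2·M−A = 2·(7/2, 15)−(3, 19)]
2. B_y = 11  [B = 2·M−A = 2·(7/2, 15)−(3, 19)]
   so B = (4, 11)
3. N_x = 9/2  [2·N = B+C = (4, 11)+(5, 12)]
4. N_y = 23/2  [2·N = B+C = (4, 11)+(5, 12)]
   so N = (9/2, 23/2)

N = (9/2, 23/2)
B = (4, 11)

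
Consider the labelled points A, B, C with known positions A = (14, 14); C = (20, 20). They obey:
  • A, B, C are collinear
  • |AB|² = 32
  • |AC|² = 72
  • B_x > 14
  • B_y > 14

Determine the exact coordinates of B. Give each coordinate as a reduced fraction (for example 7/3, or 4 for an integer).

1. B_x = 18  [[A, B, C are collinear ⇒ 6x-6y=0] ∩ [|B−(14, 14)|²=32]]
2. B_y = 18  [[A, B, C are collinear ⇒ 6x-6y=0] ∩ [|B−(14, 14)|²=32]]
   so B = (18, 18)

B = (18, 18)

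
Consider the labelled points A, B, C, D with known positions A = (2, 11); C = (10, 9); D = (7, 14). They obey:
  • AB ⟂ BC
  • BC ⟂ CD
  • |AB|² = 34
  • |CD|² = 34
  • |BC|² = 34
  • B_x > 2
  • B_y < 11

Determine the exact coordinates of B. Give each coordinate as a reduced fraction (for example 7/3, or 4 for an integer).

B = (5, 6)

1. B_x = 5  [[BC ⟂ CD ⇒ 3x-5y+15=0] ∩ [|B−(2, 11)|²=34]]
2. B_y = 6  [[BC ⟂ CD ⇒ 3x-5y+15=0] ∩ [|B−(2, 11)|²=34]]
   so B = (5, 6)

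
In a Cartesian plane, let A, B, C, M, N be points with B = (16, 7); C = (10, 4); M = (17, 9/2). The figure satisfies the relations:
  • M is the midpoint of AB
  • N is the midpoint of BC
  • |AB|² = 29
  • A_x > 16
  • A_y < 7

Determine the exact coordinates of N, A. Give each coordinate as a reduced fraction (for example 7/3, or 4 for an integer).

N = (13, 11/2)
A = (18, 2)

1. A_x = 18  [A = 2·M−B = 2·(17, 9/2)−(16, 7)]
2. A_y = 2  [A = 2·M−B = 2·(17, 9/2)−(16, 7)]
   so A = (18, 2)
3. N_x = 13  [2·N = B+C = (16, 7)+(10, 4)]
4. N_y = 11/2  [2·N = B+C = (16, 7)+(10, 4)]
   so N = (13, 11/2)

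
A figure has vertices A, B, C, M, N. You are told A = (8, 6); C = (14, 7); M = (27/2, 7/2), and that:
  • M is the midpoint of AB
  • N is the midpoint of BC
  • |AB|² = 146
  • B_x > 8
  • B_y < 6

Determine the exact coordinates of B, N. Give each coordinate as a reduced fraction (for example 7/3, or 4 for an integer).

1. B_x = 19  [B = 2·M−A = 2·(27/2, 7/2)−(8, 6)]
2. B_y = 1  [B = 2·M−A = 2·(27/2, 7/2)−(8, 6)]
   so B = (19, 1)
3. N_x = 33/2  [2·N = B+C = (19, 1)+(14, 7)]
4. N_y = 4  [2·N = B+C = (19, 1)+(14, 7)]
   so N = (33/2, 4)

B = (19, 1)
N = (33/2, 4)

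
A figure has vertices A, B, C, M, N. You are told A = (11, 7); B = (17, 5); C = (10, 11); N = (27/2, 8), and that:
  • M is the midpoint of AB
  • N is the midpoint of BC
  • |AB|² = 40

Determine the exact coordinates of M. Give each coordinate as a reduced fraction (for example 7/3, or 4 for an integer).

1. M_x = 14  [2·M = A+B = (11, 7)+(17, 5)]
2. M_y = 6  [2·M = A+B = (11, 7)+(17, 5)]
   so M = (14, 6)

M = (14, 6)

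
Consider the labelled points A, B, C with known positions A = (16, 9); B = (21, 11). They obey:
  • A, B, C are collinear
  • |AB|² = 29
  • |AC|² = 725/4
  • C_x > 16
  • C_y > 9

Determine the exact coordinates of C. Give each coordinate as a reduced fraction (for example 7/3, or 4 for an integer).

C = (57/2, 14)

1. C_x = 57/2  [[A, B, C are collinear ⇒ -2x+5y-13=0] ∩ [|C−(16, 9)|²=725/4]]
2. C_y = 14  [[A, B, C are collinear ⇒ -2x+5y-13=0] ∩ [|C−(16, 9)|²=725/4]]
   so C = (57/2, 14)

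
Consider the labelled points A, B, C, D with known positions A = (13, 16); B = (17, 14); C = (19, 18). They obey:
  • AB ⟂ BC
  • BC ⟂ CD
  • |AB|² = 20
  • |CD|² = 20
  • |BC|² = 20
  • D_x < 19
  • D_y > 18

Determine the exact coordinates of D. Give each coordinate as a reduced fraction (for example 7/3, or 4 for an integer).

1. D_x = 15  [[BC ⟂ CD ⇒ 2x+4y-110=0] ∩ [|D−(19, 18)|²=20]]
2. D_y = 20  [[BC ⟂ CD ⇒ 2x+4y-110=0] ∩ [|D−(19, 18)|²=20]]
   so D = (15, 20)

D = (15, 20)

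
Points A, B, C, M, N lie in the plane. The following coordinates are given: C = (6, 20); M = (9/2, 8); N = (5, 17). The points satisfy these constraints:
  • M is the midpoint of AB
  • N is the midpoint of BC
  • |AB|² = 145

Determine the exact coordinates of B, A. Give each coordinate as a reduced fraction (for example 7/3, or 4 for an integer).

1. B_x = 4  [B = 2·N−C = 2·(5, 17)−(6, 20)]
2. B_y = 14  [B = 2·N−C = 2·(5, 17)−(6, 20)]
   so B = (4, 14)
3. A_x = 5  [A = 2·M−B = 2·(9/2, 8)−(4, 14)]
4. A_y = 2  [A = 2·M−B = 2·(9/2, 8)−(4, 14)]
   so A = (5, 2)

B = (4, 14)
A = (5, 2)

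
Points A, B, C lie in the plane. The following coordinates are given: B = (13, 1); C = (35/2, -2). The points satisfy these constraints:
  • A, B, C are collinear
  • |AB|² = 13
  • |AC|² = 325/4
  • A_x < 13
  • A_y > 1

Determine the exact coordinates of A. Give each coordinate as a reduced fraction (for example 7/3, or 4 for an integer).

A = (10, 3)

1. A_x = 10  [[A, B, C are collinear ⇒ 3x+9/2y-87/2=0] ∩ [|A−(13, 1)|²=13]]
2. A_y = 3  [[A, B, C are collinear ⇒ 3x+9/2y-87/2=0] ∩ [|A−(13, 1)|²=13]]
   so A = (10, 3)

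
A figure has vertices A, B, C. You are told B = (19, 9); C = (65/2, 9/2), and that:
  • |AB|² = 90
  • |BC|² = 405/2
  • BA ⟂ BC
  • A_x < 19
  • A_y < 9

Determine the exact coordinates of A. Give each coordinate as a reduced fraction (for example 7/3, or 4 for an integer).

1. A_x = 16  [[BA ⟂ BC ⇒ 27/2x-9/2y-216=0] ∩ [|A−(19, 9)|²=90]]
2. A_y = 0  [[BA ⟂ BC ⇒ 27/2x-9/2y-216=0] ∩ [|A−(19, 9)|²=90]]
   so A = (16, 0)

A = (16, 0)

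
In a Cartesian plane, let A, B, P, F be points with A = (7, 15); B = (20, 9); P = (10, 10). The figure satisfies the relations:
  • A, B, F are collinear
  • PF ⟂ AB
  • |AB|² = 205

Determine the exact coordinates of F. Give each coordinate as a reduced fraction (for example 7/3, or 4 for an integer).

1. F_x = 2332/205  [[A, B, F are collinear ⇒ 6x+13y-237=0] ∩ [PF ⟂ AB ⇒ 13x-6y-70=0]]
2. F_y = 2661/205  [[A, B, F are collinear ⇒ 6x+13y-237=0] ∩ [PF ⟂ AB ⇒ 13x-6y-70=0]]
   so F = (2332/205, 2661/205)

F = (2332/205, 2661/205)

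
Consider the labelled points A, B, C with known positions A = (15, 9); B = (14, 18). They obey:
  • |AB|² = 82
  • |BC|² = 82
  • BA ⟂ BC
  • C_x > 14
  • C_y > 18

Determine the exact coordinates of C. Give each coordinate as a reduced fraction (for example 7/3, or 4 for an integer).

C = (23, 19)

1. C_x = 23  [[BA ⟂ BC ⇒ 1x-9y+148=0] ∩ [|C−(14, 18)|²=82]]
2. C_y = 19  [[BA ⟂ BC ⇒ 1x-9y+148=0] ∩ [|C−(14, 18)|²=82]]
   so C = (23, 19)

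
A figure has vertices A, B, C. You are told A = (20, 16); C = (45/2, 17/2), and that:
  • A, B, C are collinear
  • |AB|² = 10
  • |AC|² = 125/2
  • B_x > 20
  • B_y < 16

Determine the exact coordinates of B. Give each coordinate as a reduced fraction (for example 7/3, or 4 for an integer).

B = (21, 13)

1. B_x = 21  [[A, B, C are collinear ⇒ -15/2x-5/2y+190=0] ∩ [|B−(20, 16)|²=10]]
2. B_y = 13  [[A, B, C are collinear ⇒ -15/2x-5/2y+190=0] ∩ [|B−(20, 16)|²=10]]
   so B = (21, 13)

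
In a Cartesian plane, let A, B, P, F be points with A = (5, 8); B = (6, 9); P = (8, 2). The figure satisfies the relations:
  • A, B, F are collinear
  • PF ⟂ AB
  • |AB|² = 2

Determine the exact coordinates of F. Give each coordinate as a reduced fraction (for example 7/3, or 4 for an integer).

F = (7/2, 13/2)

1. F_x = 7/2  [[A, B, F are collinear ⇒ -1x+1y-3=0] ∩ [PF ⟂ AB ⇒ 1x+1y-10=0]]
2. F_y = 13/2  [[A, B, F are collinear ⇒ -1x+1y-3=0] ∩ [PF ⟂ AB ⇒ 1x+1y-10=0]]
   so F = (7/2, 13/2)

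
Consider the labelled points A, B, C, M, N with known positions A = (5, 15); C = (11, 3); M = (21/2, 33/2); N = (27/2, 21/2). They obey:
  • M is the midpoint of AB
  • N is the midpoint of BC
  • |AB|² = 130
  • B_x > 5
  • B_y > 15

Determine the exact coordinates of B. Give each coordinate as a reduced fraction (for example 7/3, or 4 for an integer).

B = (16, 18)

1. B_x = 16  [B = 2·M−A = 2·(21/2, 33/2)−(5, 15)]
2. B_y = 18  [B = 2·M−A = 2·(21/2, 33/2)−(5, 15)]
   so B = (16, 18)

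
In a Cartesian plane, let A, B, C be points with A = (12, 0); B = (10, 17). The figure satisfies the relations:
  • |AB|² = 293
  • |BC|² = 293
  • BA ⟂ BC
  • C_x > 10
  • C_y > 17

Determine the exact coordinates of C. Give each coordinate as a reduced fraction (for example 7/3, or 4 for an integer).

C = (27, 19)

1. C_x = 27  [[BA ⟂ BC ⇒ 2x-17y+269=0] ∩ [|C−(10, 17)|²=293]]
2. C_y = 19  [[BA ⟂ BC ⇒ 2x-17y+269=0] ∩ [|C−(10, 17)|²=293]]
   so C = (27, 19)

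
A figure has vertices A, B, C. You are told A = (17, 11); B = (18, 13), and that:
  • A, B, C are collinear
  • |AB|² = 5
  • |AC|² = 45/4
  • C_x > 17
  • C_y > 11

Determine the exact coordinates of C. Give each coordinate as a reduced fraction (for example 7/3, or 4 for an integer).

C = (37/2, 14)

1. C_x = 37/2  [[A, B, C are collinear ⇒ -2x+1y+23=0] ∩ [|C−(17, 11)|²=45/4]]
2. C_y = 14  [[A, B, C are collinear ⇒ -2x+1y+23=0] ∩ [|C−(17, 11)|²=45/4]]
   so C = (37/2, 14)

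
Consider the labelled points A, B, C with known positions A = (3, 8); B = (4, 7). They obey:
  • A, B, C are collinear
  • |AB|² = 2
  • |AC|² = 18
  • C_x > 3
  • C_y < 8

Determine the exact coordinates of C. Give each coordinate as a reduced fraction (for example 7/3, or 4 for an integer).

1. C_x = 6  [[A, B, C are collinear ⇒ 1x+1y-11=0] ∩ [|C−(3, 8)|²=18]]
2. C_y = 5  [[A, B, C are collinear ⇒ 1x+1y-11=0] ∩ [|C−(3, 8)|²=18]]
   so C = (6, 5)

C = (6, 5)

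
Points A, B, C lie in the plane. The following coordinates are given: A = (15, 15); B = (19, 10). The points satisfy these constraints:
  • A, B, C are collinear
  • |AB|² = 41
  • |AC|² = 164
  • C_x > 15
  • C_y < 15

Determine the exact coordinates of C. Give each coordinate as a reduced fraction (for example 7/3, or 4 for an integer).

1. C_x = 23  [[A, B, C are collinear ⇒ 5x+4y-135=0] ∩ [|C−(15, 15)|²=164]]
2. C_y = 5  [[A, B, C are collinear ⇒ 5x+4y-135=0] ∩ [|C−(15, 15)|²=164]]
   so C = (23, 5)

C = (23, 5)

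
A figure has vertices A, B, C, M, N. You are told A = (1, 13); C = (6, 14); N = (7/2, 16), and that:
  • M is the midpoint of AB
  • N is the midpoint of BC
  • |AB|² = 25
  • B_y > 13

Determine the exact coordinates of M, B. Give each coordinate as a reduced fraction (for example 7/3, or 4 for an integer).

M = (1, 31/2)
B = (1, 18)

1. B_x = 1  [B = 2·N−C = 2·(7/2, 16)−(6, 14)]
2. B_y = 18  [B = 2·N−C = 2·(7/2, 16)−(6, 14)]
   so B = (1, 18)
3. M_x = 1  [2·M = A+B = (1, 13)+(1, 18)]
4. M_y = 31/2  [2·M = A+B = (1, 13)+(1, 18)]
   so M = (1, 31/2)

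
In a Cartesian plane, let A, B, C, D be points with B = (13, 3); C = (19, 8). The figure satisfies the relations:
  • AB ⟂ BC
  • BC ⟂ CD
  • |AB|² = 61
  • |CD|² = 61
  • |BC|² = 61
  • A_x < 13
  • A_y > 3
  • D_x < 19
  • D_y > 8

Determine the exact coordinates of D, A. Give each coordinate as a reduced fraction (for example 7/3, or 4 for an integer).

1. D_x = 14  [[BC ⟂ CD ⇒ 6x+5y-154=0] ∩ [|D−(19, 8)|²=61]]
2. D_y = 14  [[BC ⟂ CD ⇒ 6x+5y-154=0] ∩ [|D−(19, 8)|²=61]]
   so D = (14, 14)
3. A_x = 8  [[AB ⟂ BC ⇒ -6x-5y+93=0] ∩ [|A−(13, 3)|²=61]]
4. A_y = 9  [[AB ⟂ BC ⇒ -6x-5y+93=0] ∩ [|A−(13, 3)|²=61]]
   so A = (8, 9)

D = (14, 14)
A = (8, 9)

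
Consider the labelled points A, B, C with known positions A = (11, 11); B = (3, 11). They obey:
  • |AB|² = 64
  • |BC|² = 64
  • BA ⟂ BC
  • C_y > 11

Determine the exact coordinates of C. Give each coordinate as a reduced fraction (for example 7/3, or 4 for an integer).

C = (3, 19)

1. C_x = 3  [[BA ⟂ BC ⇒ 8x-24=0] ∩ [|C−(3, 11)|²=64]]
2. C_y = 19  [[BA ⟂ BC ⇒ 8x-24=0] ∩ [|C−(3, 11)|²=64]]
   so C = (3, 19)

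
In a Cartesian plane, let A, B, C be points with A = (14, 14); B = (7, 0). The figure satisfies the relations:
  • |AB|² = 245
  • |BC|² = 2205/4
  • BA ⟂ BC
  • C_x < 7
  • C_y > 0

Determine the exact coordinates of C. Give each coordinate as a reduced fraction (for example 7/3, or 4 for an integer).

1. C_x = -14  [[BA ⟂ BC ⇒ 7x+14y-49=0] ∩ [|C−(7, 0)|²=2205/4]]
2. C_y = 21/2  [[BA ⟂ BC ⇒ 7x+14y-49=0] ∩ [|C−(7, 0)|²=2205/4]]
   so C = (-14, 21/2)

C = (-14, 21/2)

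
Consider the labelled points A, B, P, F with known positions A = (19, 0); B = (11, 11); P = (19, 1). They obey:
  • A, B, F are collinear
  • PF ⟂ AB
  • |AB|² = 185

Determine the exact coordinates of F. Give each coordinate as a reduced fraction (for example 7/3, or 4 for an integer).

F = (3427/185, 121/185)

1. F_x = 3427/185  [[A, B, F are collinear ⇒ -11x-8y+209=0] ∩ [PF ⟂ AB ⇒ -8x+11y+141=0]]
2. F_y = 121/185  [[A, B, F are collinear ⇒ -11x-8y+209=0] ∩ [PF ⟂ AB ⇒ -8x+11y+141=0]]
   so F = (3427/185, 121/185)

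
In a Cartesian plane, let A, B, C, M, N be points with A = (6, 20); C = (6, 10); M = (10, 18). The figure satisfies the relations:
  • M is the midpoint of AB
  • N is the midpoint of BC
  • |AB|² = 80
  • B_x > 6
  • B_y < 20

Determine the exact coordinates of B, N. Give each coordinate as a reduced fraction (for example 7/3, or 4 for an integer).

1. B_x = 14  [B = 2·M−A = 2·(10, 18)−(6, 20)]
2. B_y = 16  [B = 2·M−A = 2·(10, 18)−(6, 20)]
   so B = (14, 16)
3. N_x = 10  [2·N = B+C = (14, 16)+(6, 10)]
4. N_y = 13  [2·N = B+C = (14, 16)+(6, 10)]
   so N = (10, 13)

B = (14, 16)
N = (10, 13)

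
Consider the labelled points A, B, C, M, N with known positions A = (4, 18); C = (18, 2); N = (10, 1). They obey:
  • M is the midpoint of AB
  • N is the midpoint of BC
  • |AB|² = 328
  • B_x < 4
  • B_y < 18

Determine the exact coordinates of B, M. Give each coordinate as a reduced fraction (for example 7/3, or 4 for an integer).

1. B_x = 2  [B = 2·N−C = 2·(10, 1)−(18, 2)]
2. B_y = 0  [B = 2·N−C = 2·(10, 1)−(18, 2)]
   so B = (2, 0)
3. M_x = 3  [2·M = A+B = (4, 18)+(2, 0)]
4. M_y = 9  [2·M = A+B = (4, 18)+(2, 0)]
   so M = (3, 9)

B = (2, 0)
M = (3, 9)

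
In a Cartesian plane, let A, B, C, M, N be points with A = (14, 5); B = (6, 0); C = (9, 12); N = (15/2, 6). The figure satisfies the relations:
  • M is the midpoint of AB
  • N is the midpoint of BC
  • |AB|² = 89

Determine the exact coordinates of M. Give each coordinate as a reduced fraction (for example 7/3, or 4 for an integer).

M = (10, 5/2)

1. M_x = 10  [2·M = A+B = (14, 5)+(6, 0)]
2. M_y = 5/2  [2·M = A+B = (14, 5)+(6, 0)]
   so M = (10, 5/2)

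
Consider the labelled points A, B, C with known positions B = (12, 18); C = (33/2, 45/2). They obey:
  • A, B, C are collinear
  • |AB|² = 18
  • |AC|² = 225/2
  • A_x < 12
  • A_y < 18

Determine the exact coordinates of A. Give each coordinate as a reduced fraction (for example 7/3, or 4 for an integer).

A = (9, 15)

1. A_x = 9  [[A, B, C are collinear ⇒ -9/2x+9/2y-27=0] ∩ [|A−(12, 18)|²=18]]
2. A_y = 15  [[A, B, C are collinear ⇒ -9/2x+9/2y-27=0] ∩ [|A−(12, 18)|²=18]]
   so A = (9, 15)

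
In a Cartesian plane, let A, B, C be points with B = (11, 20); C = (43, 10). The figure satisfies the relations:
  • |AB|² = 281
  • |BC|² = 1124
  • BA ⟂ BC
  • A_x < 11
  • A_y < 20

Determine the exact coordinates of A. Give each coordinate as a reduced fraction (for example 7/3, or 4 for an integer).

A = (6, 4)

1. A_x = 6  [[BA ⟂ BC ⇒ 32x-10y-152=0] ∩ [|A−(11, 20)|²=281]]
2. A_y = 4  [[BA ⟂ BC ⇒ 32x-10y-152=0] ∩ [|A−(11, 20)|²=281]]
   so A = (6, 4)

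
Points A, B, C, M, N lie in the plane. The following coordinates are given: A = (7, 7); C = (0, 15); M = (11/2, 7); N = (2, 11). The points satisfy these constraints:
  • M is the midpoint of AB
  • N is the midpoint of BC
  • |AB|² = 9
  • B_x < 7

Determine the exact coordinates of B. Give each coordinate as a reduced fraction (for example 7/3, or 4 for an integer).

B = (4, 7)

1. B_x = 4  [B = 2·M−A = 2·(11/2, 7)−(7, 7)]
2. B_y = 7  [B = 2·M−A = 2·(11/2, 7)−(7, 7)]
   so B = (4, 7)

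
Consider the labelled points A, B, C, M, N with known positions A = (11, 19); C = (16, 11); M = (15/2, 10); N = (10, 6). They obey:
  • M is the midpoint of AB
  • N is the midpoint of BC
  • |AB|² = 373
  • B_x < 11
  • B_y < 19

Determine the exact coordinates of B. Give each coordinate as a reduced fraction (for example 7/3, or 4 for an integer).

1. B_x = 4  [B = 2·M−A = 2·(15/2, 10)−(11, 19)]
2. B_y = 1  [B = 2·M−A = 2·(15/2, 10)−(11, 19)]
   so B = (4, 1)

B = (4, 1)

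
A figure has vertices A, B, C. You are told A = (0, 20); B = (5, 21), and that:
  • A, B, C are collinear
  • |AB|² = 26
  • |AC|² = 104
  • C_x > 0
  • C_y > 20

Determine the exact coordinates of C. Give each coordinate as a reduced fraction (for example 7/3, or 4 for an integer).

1. C_x = 10  [[A, B, C are collinear ⇒ -1x+5y-100=0] ∩ [|C−(0, 20)|²=104]]
2. C_y = 22  [[A, B, C are collinear ⇒ -1x+5y-100=0] ∩ [|C−(0, 20)|²=104]]
   so C = (10, 22)

C = (10, 22)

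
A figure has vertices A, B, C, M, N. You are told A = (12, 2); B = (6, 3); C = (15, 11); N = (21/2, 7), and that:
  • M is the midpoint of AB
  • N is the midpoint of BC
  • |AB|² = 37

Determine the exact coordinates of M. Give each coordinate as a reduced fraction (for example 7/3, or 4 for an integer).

M = (9, 5/2)

1. M_x = 9  [2·M = A+B = (12, 2)+(6, 3)]
2. M_y = 5/2  [2·M = A+B = (12, 2)+(6, 3)]
   so M = (9, 5/2)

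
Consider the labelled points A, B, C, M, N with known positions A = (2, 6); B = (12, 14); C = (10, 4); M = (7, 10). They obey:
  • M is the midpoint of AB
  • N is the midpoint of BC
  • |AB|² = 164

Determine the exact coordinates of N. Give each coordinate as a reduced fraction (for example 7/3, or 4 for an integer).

N = (11, 9)

1. N_x = 11  [2·N = B+C = (12, 14)+(10, 4)]
2. N_y = 9  [2·N = B+C = (12, 14)+(10, 4)]
   so N = (11, 9)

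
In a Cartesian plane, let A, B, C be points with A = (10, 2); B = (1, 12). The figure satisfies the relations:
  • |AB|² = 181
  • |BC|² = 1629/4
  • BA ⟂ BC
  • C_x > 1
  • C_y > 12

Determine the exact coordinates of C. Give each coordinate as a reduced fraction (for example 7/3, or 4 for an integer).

C = (16, 51/2)

1. C_x = 16  [[BA ⟂ BC ⇒ 9x-10y+111=0] ∩ [|C−(1, 12)|²=1629/4]]
2. C_y = 51/2  [[BA ⟂ BC ⇒ 9x-10y+111=0] ∩ [|C−(1, 12)|²=1629/4]]
   so C = (16, 51/2)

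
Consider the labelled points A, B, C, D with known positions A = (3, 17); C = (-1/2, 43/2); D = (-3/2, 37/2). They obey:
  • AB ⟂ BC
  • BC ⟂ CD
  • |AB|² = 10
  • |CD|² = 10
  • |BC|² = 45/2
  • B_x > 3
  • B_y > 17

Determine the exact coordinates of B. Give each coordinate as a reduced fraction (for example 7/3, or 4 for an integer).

B = (4, 20)

1. B_x = 4  [[BC ⟂ CD ⇒ 1x+3y-64=0] ∩ [|B−(3, 17)|²=10]]
2. B_y = 20  [[BC ⟂ CD ⇒ 1x+3y-64=0] ∩ [|B−(3, 17)|²=10]]
   so B = (4, 20)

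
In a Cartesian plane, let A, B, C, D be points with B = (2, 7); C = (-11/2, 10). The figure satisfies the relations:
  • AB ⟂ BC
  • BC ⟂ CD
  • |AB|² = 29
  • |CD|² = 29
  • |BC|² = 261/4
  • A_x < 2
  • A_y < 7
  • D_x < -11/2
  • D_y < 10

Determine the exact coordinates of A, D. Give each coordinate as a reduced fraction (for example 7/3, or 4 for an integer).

1. A_x = 0  [[AB ⟂ BC ⇒ 15/2x-3y+6=0] ∩ [|A−(2, 7)|²=29]]
2. A_y = 2  [[AB ⟂ BC ⇒ 15/2x-3y+6=0] ∩ [|A−(2, 7)|²=29]]
   so A = (0, 2)
3. D_x = -15/2  [[BC ⟂ CD ⇒ -15/2x+3y-285/4=0] ∩ [|D−(-11/2, 10)|²=29]]
4. D_y = 5  [[BC ⟂ CD ⇒ -15/2x+3y-285/4=0] ∩ [|D−(-11/2, 10)|²=29]]
   so D = (-15/2, 5)

A = (0, 2)
D = (-15/2, 5)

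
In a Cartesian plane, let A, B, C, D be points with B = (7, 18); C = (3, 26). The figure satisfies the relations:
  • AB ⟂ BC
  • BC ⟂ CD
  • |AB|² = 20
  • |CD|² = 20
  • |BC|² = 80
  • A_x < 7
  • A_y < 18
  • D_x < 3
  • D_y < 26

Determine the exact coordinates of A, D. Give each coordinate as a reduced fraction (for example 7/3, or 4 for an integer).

A = (3, 16)
D = (-1, 24)

1. A_x = 3  [[AB ⟂ BC ⇒ 4x-8y+116=0] ∩ [|A−(7, 18)|²=20]]
2. A_y = 16  [[AB ⟂ BC ⇒ 4x-8y+116=0] ∩ [|A−(7, 18)|²=20]]
   so A = (3, 16)
3. D_x = -1  [[BC ⟂ CD ⇒ -4x+8y-196=0] ∩ [|D−(3, 26)|²=20]]
4. D_y = 24  [[BC ⟂ CD ⇒ -4x+8y-196=0] ∩ [|D−(3, 26)|²=20]]
   so D = (-1, 24)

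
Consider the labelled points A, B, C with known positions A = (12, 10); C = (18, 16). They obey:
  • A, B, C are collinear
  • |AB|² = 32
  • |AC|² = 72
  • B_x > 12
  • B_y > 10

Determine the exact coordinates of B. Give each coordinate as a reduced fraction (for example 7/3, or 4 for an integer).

B = (16, 14)

1. B_x = 16  [[A, B, C are collinear ⇒ 6x-6y-12=0] ∩ [|B−(12, 10)|²=32]]
2. B_y = 14  [[A, B, C are collinear ⇒ 6x-6y-12=0] ∩ [|B−(12, 10)|²=32]]
   so B = (16, 14)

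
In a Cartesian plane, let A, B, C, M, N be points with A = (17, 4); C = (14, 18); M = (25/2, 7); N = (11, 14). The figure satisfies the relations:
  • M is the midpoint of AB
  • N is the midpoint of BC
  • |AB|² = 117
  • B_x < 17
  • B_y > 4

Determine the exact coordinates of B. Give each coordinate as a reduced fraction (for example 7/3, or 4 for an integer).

B = (8, 10)

1. B_x = 8  [B = 2·M−A = 2·(25/2, 7)−(17, 4)]
2. B_y = 10  [B = 2·M−A = 2·(25/2, 7)−(17, 4)]
   so B = (8, 10)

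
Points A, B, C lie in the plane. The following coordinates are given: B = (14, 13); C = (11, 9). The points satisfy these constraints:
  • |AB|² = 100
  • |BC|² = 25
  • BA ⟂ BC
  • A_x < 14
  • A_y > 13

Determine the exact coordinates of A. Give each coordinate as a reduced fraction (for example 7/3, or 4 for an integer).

A = (6, 19)

1. A_x = 6  [[BA ⟂ BC ⇒ -3x-4y+94=0] ∩ [|A−(14, 13)|²=100]]
2. A_y = 19  [[BA ⟂ BC ⇒ -3x-4y+94=0] ∩ [|A−(14, 13)|²=100]]
   so A = (6, 19)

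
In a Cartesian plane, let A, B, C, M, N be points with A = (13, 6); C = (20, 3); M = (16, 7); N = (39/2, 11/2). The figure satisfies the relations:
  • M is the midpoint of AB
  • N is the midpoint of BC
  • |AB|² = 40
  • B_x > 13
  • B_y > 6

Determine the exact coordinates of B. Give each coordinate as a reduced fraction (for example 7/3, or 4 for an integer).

1. B_x = 19  [B = 2·M−A = 2·(16, 7)−(13, 6)]
2. B_y = 8  [B = 2·M−A = 2·(16, 7)−(13, 6)]
   so B = (19, 8)

B = (19, 8)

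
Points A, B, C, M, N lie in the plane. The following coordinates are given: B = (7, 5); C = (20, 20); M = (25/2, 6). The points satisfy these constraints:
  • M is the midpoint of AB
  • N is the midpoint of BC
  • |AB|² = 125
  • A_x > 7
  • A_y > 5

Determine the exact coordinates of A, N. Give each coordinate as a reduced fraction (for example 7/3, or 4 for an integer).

A = (18, 7)
N = (27/2, 25/2)

1. A_x = 18  [A = 2·M−B = 2·(25/2, 6)−(7, 5)]
2. A_y = 7  [A = 2·M−B = 2·(25/2, 6)−(7, 5)]
   so A = (18, 7)
3. N_x = 27/2  [2·N = B+C = (7, 5)+(20, 20)]
4. N_y = 25/2  [2·N = B+C = (7, 5)+(20, 20)]
   so N = (27/2, 25/2)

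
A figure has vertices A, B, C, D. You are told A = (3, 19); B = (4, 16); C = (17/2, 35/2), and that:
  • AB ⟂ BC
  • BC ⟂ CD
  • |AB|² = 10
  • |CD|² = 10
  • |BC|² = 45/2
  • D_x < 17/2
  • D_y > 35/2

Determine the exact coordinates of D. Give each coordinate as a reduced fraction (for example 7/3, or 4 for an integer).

1. D_x = 15/2  [[BC ⟂ CD ⇒ 9/2x+3/2y-129/2=0] ∩ [|D−(17/2, 35/2)|²=10]]
2. D_y = 41/2  [[BC ⟂ CD ⇒ 9/2x+3/2y-129/2=0] ∩ [|D−(17/2, 35/2)|²=10]]
   so D = (15/2, 41/2)

D = (15/2, 41/2)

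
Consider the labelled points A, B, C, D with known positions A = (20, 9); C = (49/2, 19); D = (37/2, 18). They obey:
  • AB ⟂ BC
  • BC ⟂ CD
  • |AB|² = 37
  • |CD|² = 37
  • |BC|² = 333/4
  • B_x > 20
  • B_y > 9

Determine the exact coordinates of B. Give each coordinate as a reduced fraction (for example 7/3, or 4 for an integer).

B = (26, 10)

1. B_x = 26  [[BC ⟂ CD ⇒ 6x+1y-166=0] ∩ [|B−(20, 9)|²=37]]
2. B_y = 10  [[BC ⟂ CD ⇒ 6x+1y-166=0] ∩ [|B−(20, 9)|²=37]]
   so B = (26, 10)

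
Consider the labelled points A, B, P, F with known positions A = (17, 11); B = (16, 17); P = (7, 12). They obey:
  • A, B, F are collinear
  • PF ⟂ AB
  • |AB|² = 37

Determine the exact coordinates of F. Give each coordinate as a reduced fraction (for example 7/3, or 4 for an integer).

F = (613/37, 503/37)

1. F_x = 613/37  [[A, B, F are collinear ⇒ -6x-1y+113=0] ∩ [PF ⟂ AB ⇒ -1x+6y-65=0]]
2. F_y = 503/37  [[A, B, F are collinear ⇒ -6x-1y+113=0] ∩ [PF ⟂ AB ⇒ -1x+6y-65=0]]
   so F = (613/37, 503/37)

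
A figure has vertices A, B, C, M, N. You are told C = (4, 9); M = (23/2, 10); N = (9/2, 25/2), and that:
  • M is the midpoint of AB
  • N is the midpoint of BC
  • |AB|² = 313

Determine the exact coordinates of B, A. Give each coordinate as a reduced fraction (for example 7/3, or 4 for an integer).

1. B_x = 5  [B = 2·N−C = 2·(9/2, 25/2)−(4, 9)]
2. B_y = 16  [B = 2·N−C = 2·(9/2, 25/2)−(4, 9)]
   so B = (5, 16)
3. A_x = 18  [A = 2·M−B = 2·(23/2, 10)−(5, 16)]
4. A_y = 4  [A = 2·M−B = 2·(23/2, 10)−(5, 16)]
   so A = (18, 4)

B = (5, 16)
A = (18, 4)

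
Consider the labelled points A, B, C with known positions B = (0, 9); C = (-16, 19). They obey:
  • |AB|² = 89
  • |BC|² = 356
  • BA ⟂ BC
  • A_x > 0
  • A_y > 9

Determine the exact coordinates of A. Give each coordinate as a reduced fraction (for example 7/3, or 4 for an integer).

1. A_x = 5  [[BA ⟂ BC ⇒ -16x+10y-90=0] ∩ [|A−(0, 9)|²=89]]
2. A_y = 17  [[BA ⟂ BC ⇒ -16x+10y-90=0] ∩ [|A−(0, 9)|²=89]]
   so A = (5, 17)

A = (5, 17)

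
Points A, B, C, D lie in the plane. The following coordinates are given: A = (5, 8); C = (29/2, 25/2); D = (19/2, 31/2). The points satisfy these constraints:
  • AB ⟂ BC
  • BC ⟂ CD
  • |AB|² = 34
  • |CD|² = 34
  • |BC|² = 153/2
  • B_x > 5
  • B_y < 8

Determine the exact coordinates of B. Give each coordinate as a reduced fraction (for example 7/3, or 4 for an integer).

B = (10, 5)

1. B_x = 10  [[BC ⟂ CD ⇒ 5x-3y-35=0] ∩ [|B−(5, 8)|²=34]]
2. B_y = 5  [[BC ⟂ CD ⇒ 5x-3y-35=0] ∩ [|B−(5, 8)|²=34]]
   so B = (10, 5)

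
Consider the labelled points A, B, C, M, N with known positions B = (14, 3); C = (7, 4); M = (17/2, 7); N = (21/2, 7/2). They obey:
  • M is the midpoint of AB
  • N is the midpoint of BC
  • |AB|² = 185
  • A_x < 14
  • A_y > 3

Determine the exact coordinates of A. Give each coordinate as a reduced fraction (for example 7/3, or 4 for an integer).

A = (3, 11)

1. A_x = 3  [A = 2·M−B = 2·(17/2, 7)−(14, 3)]
2. A_y = 11  [A = 2·M−B = 2·(17/2, 7)−(14, 3)]
   so A = (3, 11)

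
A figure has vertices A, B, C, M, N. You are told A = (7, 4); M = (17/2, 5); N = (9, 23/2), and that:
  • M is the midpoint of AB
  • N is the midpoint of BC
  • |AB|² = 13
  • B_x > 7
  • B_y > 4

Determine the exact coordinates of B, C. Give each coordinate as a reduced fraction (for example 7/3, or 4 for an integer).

1. B_x = 10  [B = 2·M−A = 2·(17/2, 5)−(7, 4)]
2. B_y = 6  [B = 2·M−A = 2·(17/2, 5)−(7, 4)]
   so B = (10, 6)
3. C_x = 8  [C = 2·N−B = 2·(9, 23/2)−(10, 6)]
4. C_y = 17  [C = 2·N−B = 2·(9, 23/2)−(10, 6)]
   so C = (8, 17)

B = (10, 6)
C = (8, 17)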